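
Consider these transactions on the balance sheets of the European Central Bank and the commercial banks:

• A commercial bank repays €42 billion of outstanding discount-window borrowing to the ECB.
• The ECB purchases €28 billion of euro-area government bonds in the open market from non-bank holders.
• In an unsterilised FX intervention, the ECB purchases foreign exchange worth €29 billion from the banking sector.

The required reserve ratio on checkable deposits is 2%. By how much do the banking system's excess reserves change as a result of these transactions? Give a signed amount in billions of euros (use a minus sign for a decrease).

+€14.44 billion

Discount-window repayment €42 billion: reserves −€42B, deposits 0.
Asset purchase (from non-banks) €28 billion: reserves +€28B, deposits +€28B.
FX purchase €29 billion: reserves +€29B, deposits 0.
Totals: Δreserves = +€15B, Δdeposits = +€28B.
Δrequired reserves = 2% × +€28B = +€0.56B.
Δexcess reserves = Δreserves − Δrequired = +€15B − (+€0.56B) = +€14.44 billion.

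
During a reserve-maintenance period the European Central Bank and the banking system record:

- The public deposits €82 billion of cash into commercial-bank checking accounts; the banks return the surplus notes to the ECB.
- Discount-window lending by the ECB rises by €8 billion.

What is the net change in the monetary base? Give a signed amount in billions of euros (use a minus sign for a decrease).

Currency deposit €82 billion: just a shift between currency and reserves — both are base money → 0.
Discount-window loan €8 billion: ECB balance sheet expands → +€8B.
Net: 0 + 8 = +€8 billion.

+€8 billion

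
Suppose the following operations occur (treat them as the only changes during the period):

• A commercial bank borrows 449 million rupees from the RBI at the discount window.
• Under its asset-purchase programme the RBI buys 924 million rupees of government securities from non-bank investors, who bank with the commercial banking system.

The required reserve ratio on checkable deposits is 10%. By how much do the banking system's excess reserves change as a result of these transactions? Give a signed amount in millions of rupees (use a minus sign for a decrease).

+1280.6 million

Discount-window loan 449 million rupees: reserves +449M, deposits 0.
Asset purchase (from non-banks) 924 million rupees: reserves +924M, deposits +924M.
Totals: Δreserves = +1373M, Δdeposits = +924M.
Δrequired reserves = 10% × +924M = +92.4M.
Δexcess reserves = Δreserves − Δrequired = +1373M − (+92.4M) = +1280.6 million.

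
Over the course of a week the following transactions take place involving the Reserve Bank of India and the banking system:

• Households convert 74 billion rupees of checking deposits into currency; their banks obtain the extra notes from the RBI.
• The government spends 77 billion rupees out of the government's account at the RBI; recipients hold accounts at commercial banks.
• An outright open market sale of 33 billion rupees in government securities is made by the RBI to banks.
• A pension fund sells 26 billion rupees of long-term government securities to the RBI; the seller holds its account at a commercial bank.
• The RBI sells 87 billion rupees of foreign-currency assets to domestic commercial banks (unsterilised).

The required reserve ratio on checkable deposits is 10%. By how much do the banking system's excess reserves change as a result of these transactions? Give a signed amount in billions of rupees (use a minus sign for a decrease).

-93.9 billion

Currency withdrawal 74 billion rupees: reserves −74B, deposits −74B.
Government spending 77 billion rupees: reserves +77B, deposits +77B.
OMO sale (to banks) 33 billion rupees: reserves −33B, deposits 0.
Asset purchase (from non-banks) 26 billion rupees: reserves +26B, deposits +26B.
FX sale 87 billion rupees: reserves −87B, deposits 0.
Totals: Δreserves = −91B, Δdeposits = +29B.
Δrequired reserves = 10% × +29B = +2.9B.
Δexcess reserves = Δreserves − Δrequired = −91B − (+2.9B) = -93.9 billion.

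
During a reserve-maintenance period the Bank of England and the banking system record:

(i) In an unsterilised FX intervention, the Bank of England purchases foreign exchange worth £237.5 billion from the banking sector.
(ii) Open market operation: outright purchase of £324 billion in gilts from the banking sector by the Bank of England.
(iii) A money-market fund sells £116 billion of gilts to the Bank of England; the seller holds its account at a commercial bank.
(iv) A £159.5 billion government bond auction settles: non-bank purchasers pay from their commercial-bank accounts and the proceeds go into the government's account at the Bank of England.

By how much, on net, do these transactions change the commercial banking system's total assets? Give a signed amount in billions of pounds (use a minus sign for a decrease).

-£43.5 billion

FX purchase £237.5 billion: just an asset swap on bank balance sheets → 0.
OMO purchase (from banks) £324 billion: just an asset swap on bank balance sheets → 0.
Asset purchase (from non-banks) £116 billion: bank balance sheets expand → +£116B.
Government account inflow £159.5 billion: bank balance sheets shrink → −£159.5B.
Net: 0 + 0 + 116 − 159.5 = -£43.5 billion.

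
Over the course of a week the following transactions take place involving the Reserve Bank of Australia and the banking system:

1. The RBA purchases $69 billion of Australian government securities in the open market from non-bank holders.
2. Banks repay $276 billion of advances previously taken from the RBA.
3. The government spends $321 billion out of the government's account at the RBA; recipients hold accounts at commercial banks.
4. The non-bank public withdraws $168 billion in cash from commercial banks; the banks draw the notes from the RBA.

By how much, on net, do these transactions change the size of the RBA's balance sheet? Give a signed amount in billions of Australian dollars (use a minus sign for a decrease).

-$207 billion

RBA balance sheet:
  Assets:      Securities +$69B, Loans to banks −$276B
  Liabilities: Bank reserves −$54B, Currency in circulation +$168B, Government deposits −$321B
Change in total RBA assets = -$207 billion.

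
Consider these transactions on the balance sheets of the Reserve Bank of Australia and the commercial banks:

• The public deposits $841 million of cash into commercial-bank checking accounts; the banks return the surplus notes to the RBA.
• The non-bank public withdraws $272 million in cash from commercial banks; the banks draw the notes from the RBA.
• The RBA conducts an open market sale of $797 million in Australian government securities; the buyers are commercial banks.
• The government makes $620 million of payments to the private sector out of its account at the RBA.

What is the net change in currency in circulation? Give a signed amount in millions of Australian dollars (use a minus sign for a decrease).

-$569 million

Currency deposit $841 million: notes return to the central bank → −$841M.
Currency withdrawal $272 million: notes leave the central bank → +$272M.
OMO sale (to banks) $797 million: no currency enters or leaves circulation → 0.
Government spending $620 million: no currency enters or leaves circulation → 0.
Net: −841 + 272 + 0 + 0 = -$569 million.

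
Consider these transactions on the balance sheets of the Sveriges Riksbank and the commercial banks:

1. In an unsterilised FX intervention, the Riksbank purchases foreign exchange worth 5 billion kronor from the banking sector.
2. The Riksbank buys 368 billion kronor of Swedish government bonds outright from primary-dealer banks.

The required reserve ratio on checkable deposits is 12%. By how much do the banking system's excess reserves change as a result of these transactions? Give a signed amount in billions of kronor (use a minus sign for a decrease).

+373 billion

FX purchase 5 billion kronor: reserves +5B, deposits 0.
OMO purchase (from banks) 368 billion kronor: reserves +368B, deposits 0.
Totals: Δreserves = +373B, Δdeposits = 0.
Δrequired reserves = 12% × 0 = 0.
Δexcess reserves = Δreserves − Δrequired = +373B − (0) = +373 billion.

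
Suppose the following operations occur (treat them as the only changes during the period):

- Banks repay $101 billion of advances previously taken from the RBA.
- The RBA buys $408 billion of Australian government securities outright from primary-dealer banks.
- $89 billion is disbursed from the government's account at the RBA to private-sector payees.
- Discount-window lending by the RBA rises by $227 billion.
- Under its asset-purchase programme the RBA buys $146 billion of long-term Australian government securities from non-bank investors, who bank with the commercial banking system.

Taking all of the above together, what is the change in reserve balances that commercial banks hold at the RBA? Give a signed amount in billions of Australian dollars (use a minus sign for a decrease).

+$769 billion

RBA balance sheet:
  Assets:      Securities +$554B, Loans to banks +$126B
  Liabilities: Bank reserves +$769B, Government deposits −$89B
So the change in reserve balances that commercial banks hold at the RBA is +$769 billion.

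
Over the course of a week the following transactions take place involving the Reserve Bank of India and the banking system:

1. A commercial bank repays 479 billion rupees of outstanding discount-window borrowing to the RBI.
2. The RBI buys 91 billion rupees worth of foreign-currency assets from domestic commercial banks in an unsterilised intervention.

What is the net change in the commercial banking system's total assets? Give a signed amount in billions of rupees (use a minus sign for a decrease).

-479 billion

Discount-window repayment 479 billion rupees: bank balance sheets shrink → −479B.
FX purchase 91 billion rupees: just an asset swap on bank balance sheets → 0.
Net: −479 + 0 = -479 billion.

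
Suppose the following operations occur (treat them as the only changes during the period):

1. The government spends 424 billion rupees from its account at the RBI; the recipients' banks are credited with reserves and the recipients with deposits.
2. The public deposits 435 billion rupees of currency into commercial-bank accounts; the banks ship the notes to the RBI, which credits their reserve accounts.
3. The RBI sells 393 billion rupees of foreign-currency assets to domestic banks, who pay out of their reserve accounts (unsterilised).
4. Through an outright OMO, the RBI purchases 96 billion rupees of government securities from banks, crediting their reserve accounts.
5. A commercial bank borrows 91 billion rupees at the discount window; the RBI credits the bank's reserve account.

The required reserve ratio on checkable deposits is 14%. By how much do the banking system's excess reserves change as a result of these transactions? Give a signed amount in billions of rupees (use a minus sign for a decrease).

Government spending 424 billion rupees: reserves +424B, deposits +424B.
Currency deposit 435 billion rupees: reserves +435B, deposits +435B.
FX sale 393 billion rupees: reserves −393B, deposits 0.
OMO purchase (from banks) 96 billion rupees: reserves +96B, deposits 0.
Discount-window loan 91 billion rupees: reserves +91B, deposits 0.
Totals: Δreserves = +653B, Δdeposits = +859B.
Δrequired reserves = 14% × +859B = +120.26B.
Δexcess reserves = Δreserves − Δrequired = +653B − (+120.26B) = +532.74 billion.

+532.74 billion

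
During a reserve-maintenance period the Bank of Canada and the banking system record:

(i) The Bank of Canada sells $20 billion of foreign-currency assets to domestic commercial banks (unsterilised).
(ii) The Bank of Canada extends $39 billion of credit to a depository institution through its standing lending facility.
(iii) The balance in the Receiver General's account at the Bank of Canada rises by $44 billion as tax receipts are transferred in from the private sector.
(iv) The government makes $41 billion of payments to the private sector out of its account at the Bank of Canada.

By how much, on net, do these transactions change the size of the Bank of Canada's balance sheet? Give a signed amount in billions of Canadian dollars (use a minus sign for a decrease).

+$19 billion

FX sale $20 billion: a Bank of Canada asset is shed → −$20B.
Discount-window loan $39 billion: a Bank of Canada asset is acquired → +$39B.
Government account inflow $44 billion: only the composition of liabilities changes → 0.
Government spending $41 billion: only the composition of liabilities changes → 0.
Net: −20 + 39 + 0 + 0 = +$19 billion.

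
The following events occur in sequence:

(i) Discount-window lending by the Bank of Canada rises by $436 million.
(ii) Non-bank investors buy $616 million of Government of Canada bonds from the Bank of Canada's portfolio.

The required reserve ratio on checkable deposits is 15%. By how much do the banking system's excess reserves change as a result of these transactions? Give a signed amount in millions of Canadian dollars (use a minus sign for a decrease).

-$87.6 million

Discount-window loan $436 million: reserves +$436M, deposits 0.
Asset sale (to non-banks) $616 million: reserves −$616M, deposits −$616M.
Totals: Δreserves = −$180M, Δdeposits = −$616M.
Δrequired reserves = 15% × −$616M = −$92.4M.
Δexcess reserves = Δreserves − Δrequired = −$180M − (−$92.4M) = -$87.6 million.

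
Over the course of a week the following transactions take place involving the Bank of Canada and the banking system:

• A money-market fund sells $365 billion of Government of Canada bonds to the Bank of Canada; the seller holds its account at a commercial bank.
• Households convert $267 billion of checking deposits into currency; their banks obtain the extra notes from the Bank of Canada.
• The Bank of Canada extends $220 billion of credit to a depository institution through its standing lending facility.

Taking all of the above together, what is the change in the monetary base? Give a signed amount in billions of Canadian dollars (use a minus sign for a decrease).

+$585 billion

Asset purchase (from non-banks) $365 billion: Bank of Canada balance sheet expands → +$365B.
Currency withdrawal $267 billion: just a shift between currency and reserves — both are base money → 0.
Discount-window loan $220 billion: Bank of Canada balance sheet expands → +$220B.
Net: 365 + 0 + 220 = +$585 billion.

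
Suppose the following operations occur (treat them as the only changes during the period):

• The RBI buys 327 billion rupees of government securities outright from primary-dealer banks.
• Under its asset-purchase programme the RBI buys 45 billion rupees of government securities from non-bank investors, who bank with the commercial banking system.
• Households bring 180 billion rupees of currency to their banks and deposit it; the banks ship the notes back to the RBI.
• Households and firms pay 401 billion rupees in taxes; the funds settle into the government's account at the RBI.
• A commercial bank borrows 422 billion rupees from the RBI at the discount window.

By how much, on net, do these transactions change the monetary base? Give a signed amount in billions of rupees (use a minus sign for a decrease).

RBI balance sheet:
  Assets:      Securities +372B, Loans to banks +422B
  Liabilities: Bank reserves +573B, Currency in circulation −180B, Government deposits +401B
Monetary base = currency + reserves: −180B + (+573B) = +393 billion.

+393 billion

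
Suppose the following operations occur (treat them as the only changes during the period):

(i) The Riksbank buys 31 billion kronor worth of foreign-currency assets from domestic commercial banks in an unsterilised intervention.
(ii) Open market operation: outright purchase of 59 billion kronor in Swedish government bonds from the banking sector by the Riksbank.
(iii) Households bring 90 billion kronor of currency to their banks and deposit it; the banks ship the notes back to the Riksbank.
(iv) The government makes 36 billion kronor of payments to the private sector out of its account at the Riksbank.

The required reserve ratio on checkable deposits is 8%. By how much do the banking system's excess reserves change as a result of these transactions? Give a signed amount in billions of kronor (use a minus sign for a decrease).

+205.92 billion

FX purchase 31 billion kronor: reserves +31B, deposits 0.
OMO purchase (from banks) 59 billion kronor: reserves +59B, deposits 0.
Currency deposit 90 billion kronor: reserves +90B, deposits +90B.
Government spending 36 billion kronor: reserves +36B, deposits +36B.
Totals: Δreserves = +216B, Δdeposits = +126B.
Δrequired reserves = 8% × +126B = +10.08B.
Δexcess reserves = Δreserves − Δrequired = +216B − (+10.08B) = +205.92 billion.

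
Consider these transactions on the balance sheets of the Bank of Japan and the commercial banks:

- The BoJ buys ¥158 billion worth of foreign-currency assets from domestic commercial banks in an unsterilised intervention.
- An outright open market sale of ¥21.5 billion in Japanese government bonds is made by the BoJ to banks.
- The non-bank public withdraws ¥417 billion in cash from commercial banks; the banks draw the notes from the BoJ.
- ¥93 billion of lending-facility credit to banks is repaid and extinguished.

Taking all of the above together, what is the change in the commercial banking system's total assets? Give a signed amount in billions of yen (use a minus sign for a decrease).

-¥510 billion

BoJ balance sheet:
  Assets:      Securities −¥21.5B, Loans to banks −¥93B, Foreign assets +¥158B
  Liabilities: Bank reserves −¥373.5B, Currency in circulation +¥417B
Commercial banking system:
  Assets:      Reserves at CB −¥373.5B, Securities +¥21.5B, Foreign assets −¥158B
  Liabilities: Checkable deposits −¥417B, Borrowings from CB −¥93B
Change in total bank assets = -¥510 billion.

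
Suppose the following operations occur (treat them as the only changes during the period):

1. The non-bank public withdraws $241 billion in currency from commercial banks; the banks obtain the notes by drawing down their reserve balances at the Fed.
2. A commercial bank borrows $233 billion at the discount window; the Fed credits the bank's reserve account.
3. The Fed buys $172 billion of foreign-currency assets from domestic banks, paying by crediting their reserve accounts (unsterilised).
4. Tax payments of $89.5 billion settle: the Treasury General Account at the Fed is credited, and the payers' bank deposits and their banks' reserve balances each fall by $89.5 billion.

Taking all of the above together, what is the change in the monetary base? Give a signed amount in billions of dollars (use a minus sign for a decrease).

+$315.5 billion

Currency withdrawal $241 billion: just a shift between currency and reserves — both are base money → 0.
Discount-window loan $233 billion: Fed balance sheet expands → +$233B.
FX purchase $172 billion: Fed balance sheet expands → +$172B.
Government account inflow $89.5 billion: reserves shift to a non-base liability → −$89.5B.
Net: 0 + 233 + 172 − 89.5 = +$315.5 billion.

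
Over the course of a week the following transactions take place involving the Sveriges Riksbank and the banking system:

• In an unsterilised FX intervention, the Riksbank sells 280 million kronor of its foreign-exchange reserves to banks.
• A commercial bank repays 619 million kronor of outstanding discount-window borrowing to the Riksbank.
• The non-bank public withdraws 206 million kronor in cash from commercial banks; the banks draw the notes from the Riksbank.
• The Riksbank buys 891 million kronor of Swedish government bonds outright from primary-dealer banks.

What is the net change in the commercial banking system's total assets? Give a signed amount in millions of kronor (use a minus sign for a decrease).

FX sale 280 million kronor: just an asset swap on bank balance sheets → 0.
Discount-window repayment 619 million kronor: bank balance sheets shrink → −619M.
Currency withdrawal 206 million kronor: bank balance sheets shrink → −206M.
OMO purchase (from banks) 891 million kronor: just an asset swap on bank balance sheets → 0.
Net: 0 − 619 − 206 + 0 = -825 million.

-825 million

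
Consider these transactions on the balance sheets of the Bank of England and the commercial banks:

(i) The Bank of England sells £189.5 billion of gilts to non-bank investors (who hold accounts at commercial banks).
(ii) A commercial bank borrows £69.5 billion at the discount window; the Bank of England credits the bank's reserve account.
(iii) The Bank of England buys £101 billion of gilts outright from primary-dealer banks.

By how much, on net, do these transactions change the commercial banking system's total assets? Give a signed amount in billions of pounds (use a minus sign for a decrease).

Asset sale (to non-banks) £189.5 billion: bank balance sheets shrink → −£189.5B.
Discount-window loan £69.5 billion: bank balance sheets expand → +£69.5B.
OMO purchase (from banks) £101 billion: just an asset swap on bank balance sheets → 0.
Net: −189.5 + 69.5 + 0 = -£120 billion.

-£120 billion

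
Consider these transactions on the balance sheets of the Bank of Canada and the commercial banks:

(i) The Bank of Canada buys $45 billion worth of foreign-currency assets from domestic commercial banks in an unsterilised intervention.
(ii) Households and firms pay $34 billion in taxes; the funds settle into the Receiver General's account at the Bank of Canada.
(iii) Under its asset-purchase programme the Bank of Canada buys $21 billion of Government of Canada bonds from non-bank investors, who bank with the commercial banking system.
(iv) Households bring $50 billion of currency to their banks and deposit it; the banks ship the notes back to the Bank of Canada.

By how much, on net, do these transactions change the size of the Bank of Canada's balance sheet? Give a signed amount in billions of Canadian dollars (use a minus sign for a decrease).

Bank of Canada balance sheet:
  Assets:      Securities +$21B, Foreign assets +$45B
  Liabilities: Bank reserves +$82B, Currency in circulation −$50B, Government deposits +$34B
Commercial banking system:
  Assets:      Reserves at CB +$82B, Foreign assets −$45B
  Liabilities: Checkable deposits +$37B
Change in total Bank of Canada assets = +$66 billion.

+$66 billion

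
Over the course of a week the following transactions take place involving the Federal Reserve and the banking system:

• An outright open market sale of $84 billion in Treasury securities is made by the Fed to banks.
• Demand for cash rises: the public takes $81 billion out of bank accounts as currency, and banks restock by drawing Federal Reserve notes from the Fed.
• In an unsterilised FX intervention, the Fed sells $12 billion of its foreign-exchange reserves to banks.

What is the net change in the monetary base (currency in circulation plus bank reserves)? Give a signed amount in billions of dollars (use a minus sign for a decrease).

-$96 billion

OMO sale (to banks) $84 billion: Fed balance sheet contracts → −$84B.
Currency withdrawal $81 billion: just a shift between currency and reserves — both are base money → 0.
FX sale $12 billion: Fed balance sheet contracts → −$12B.
Net: −84 + 0 − 12 = -$96 billion.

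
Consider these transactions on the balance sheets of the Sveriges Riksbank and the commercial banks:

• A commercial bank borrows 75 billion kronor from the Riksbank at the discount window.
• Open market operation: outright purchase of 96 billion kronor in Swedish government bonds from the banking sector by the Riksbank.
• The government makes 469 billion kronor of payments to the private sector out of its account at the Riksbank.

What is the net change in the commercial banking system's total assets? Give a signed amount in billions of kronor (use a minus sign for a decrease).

+544 billion

Discount-window loan 75 billion kronor: bank balance sheets expand → +75B.
OMO purchase (from banks) 96 billion kronor: just an asset swap on bank balance sheets → 0.
Government spending 469 billion kronor: bank balance sheets expand → +469B.
Net: 75 + 0 + 469 = +544 billion.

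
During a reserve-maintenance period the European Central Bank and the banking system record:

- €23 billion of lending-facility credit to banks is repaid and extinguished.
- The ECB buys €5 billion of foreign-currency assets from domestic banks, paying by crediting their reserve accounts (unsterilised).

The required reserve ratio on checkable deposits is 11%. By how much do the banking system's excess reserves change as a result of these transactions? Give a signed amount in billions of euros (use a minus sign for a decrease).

Discount-window repayment €23 billion: reserves −€23B, deposits 0.
FX purchase €5 billion: reserves +€5B, deposits 0.
Totals: Δreserves = −€18B, Δdeposits = 0.
Δrequired reserves = 11% × 0 = 0.
Δexcess reserves = Δreserves − Δrequired = −€18B − (0) = -€18 billion.

-€18 billion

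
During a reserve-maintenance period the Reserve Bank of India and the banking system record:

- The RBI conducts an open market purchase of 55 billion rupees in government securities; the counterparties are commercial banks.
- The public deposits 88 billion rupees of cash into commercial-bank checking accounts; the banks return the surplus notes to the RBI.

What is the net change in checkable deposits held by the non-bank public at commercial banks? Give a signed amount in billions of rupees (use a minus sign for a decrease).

RBI balance sheet:
  Assets:      Securities +55B
  Liabilities: Bank reserves +143B, Currency in circulation −88B
Commercial banking system:
  Assets:      Reserves at CB +143B, Securities −55B
  Liabilities: Checkable deposits +88B
So the change in checkable deposits held by the non-bank public at commercial banks is +88 billion.

+88 billion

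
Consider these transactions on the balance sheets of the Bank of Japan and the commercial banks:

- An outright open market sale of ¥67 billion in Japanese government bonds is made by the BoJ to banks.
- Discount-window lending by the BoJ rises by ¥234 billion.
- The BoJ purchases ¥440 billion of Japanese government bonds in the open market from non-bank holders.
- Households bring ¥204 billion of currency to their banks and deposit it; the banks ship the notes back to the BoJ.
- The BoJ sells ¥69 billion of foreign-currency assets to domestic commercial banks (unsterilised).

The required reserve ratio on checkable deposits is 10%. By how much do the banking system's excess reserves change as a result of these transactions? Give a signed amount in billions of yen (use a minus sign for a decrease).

OMO sale (to banks) ¥67 billion: reserves −¥67B, deposits 0.
Discount-window loan ¥234 billion: reserves +¥234B, deposits 0.
Asset purchase (from non-banks) ¥440 billion: reserves +¥440B, deposits +¥440B.
Currency deposit ¥204 billion: reserves +¥204B, deposits +¥204B.
FX sale ¥69 billion: reserves −¥69B, deposits 0.
Totals: Δreserves = +¥742B, Δdeposits = +¥644B.
Δrequired reserves = 10% × +¥644B = +¥64.4B.
Δexcess reserves = Δreserves − Δrequired = +¥742B − (+¥64.4B) = +¥677.6 billion.

+¥677.6 billion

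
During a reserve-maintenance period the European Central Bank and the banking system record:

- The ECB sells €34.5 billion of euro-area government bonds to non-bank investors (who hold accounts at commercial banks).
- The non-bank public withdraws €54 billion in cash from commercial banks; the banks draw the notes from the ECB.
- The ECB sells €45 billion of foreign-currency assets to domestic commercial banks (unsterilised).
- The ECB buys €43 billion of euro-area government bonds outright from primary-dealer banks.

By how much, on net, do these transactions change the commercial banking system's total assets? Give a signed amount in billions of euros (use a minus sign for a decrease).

-€88.5 billion

Asset sale (to non-banks) €34.5 billion: bank balance sheets shrink → −€34.5B.
Currency withdrawal €54 billion: bank balance sheets shrink → −€54B.
FX sale €45 billion: just an asset swap on bank balance sheets → 0.
OMO purchase (from banks) €43 billion: just an asset swap on bank balance sheets → 0.
Net: −34.5 − 54 + 0 + 0 = -€88.5 billion.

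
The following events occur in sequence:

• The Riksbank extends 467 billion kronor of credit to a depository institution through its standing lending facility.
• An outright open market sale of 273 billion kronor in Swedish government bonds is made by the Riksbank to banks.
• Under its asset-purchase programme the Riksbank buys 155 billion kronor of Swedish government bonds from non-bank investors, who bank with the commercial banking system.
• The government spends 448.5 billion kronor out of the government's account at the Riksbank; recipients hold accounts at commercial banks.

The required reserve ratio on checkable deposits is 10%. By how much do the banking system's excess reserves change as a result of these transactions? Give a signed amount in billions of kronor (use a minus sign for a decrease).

+737.15 billion

Discount-window loan 467 billion kronor: reserves +467B, deposits 0.
OMO sale (to banks) 273 billion kronor: reserves −273B, deposits 0.
Asset purchase (from non-banks) 155 billion kronor: reserves +155B, deposits +155B.
Government spending 448.5 billion kronor: reserves +448.5B, deposits +448.5B.
Totals: Δreserves = +797.5B, Δdeposits = +603.5B.
Δrequired reserves = 10% × +603.5B = +60.35B.
Δexcess reserves = Δreserves − Δrequired = +797.5B − (+60.35B) = +737.15 billion.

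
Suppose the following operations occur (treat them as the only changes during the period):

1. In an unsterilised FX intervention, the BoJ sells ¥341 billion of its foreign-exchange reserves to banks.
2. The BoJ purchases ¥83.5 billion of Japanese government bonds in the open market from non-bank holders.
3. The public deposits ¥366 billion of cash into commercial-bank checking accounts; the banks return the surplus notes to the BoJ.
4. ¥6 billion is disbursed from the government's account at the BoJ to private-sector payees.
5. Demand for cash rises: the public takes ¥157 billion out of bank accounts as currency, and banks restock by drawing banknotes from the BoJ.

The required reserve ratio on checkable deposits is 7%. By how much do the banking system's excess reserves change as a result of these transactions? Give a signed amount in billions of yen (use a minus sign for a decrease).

FX sale ¥341 billion: reserves −¥341B, deposits 0.
Asset purchase (from non-banks) ¥83.5 billion: reserves +¥83.5B, deposits +¥83.5B.
Currency deposit ¥366 billion: reserves +¥366B, deposits +¥366B.
Government spending ¥6 billion: reserves +¥6B, deposits +¥6B.
Currency withdrawal ¥157 billion: reserves −¥157B, deposits −¥157B.
Totals: Δreserves = −¥42.5B, Δdeposits = +¥298.5B.
Δrequired reserves = 7% × +¥298.5B = +¥20.895B.
Δexcess reserves = Δreserves − Δrequired = −¥42.5B − (+¥20.895B) = -¥63.395 billion.

-¥63.395 billion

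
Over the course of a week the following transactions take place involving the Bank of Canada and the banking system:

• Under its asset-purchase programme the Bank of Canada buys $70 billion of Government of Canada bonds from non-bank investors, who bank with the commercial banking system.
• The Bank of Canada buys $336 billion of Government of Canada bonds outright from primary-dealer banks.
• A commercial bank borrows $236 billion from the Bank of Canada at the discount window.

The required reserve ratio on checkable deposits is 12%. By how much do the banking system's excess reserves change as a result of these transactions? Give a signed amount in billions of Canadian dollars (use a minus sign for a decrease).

Asset purchase (from non-banks) $70 billion: reserves +$70B, deposits +$70B.
OMO purchase (from banks) $336 billion: reserves +$336B, deposits 0.
Discount-window loan $236 billion: reserves +$236B, deposits 0.
Totals: Δreserves = +$642B, Δdeposits = +$70B.
Δrequired reserves = 12% × +$70B = +$8.4B.
Δexcess reserves = Δreserves − Δrequired = +$642B − (+$8.4B) = +$633.6 billion.

+$633.6 billion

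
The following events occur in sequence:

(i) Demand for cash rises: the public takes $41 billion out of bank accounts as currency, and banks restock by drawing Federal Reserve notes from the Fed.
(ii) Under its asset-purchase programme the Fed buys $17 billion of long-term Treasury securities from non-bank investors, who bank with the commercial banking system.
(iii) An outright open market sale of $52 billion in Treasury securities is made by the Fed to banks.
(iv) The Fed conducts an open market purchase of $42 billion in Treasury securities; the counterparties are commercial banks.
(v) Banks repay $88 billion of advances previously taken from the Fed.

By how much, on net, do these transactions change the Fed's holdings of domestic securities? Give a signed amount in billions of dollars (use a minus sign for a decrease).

+$7 billion

Currency withdrawal $41 billion: the Fed's securities portfolio is untouched → 0.
Asset purchase (from non-banks) $17 billion: securities added to the Fed's portfolio → +$17B.
OMO sale (to banks) $52 billion: securities removed from the Fed's portfolio → −$52B.
OMO purchase (from banks) $42 billion: securities added to the Fed's portfolio → +$42B.
Discount-window repayment $88 billion: the Fed's securities portfolio is untouched → 0.
Net: 0 + 17 − 52 + 42 + 0 = +$7 billion.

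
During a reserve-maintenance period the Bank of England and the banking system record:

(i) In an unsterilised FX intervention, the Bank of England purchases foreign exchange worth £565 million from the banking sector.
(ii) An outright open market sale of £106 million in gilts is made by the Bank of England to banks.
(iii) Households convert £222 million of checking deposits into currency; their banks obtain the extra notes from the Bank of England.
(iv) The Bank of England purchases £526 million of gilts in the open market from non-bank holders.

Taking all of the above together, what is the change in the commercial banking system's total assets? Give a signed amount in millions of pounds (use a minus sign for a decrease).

+£304 million

Bank of England balance sheet:
  Assets:      Securities +£420M, Foreign assets +£565M
  Liabilities: Bank reserves +£763M, Currency in circulation +£222M
Commercial banking system:
  Assets:      Reserves at CB +£763M, Securities +£106M, Foreign assets −£565M
  Liabilities: Checkable deposits +£304M
Change in total bank assets = +£304 million.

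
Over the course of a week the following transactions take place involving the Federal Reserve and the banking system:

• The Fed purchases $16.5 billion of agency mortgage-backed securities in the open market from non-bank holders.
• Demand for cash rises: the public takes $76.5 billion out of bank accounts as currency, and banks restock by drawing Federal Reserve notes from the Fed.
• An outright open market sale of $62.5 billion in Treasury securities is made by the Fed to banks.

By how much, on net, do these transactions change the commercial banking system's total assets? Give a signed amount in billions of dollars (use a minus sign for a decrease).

Fed balance sheet:
  Assets:      Securities −$46B
  Liabilities: Bank reserves −$122.5B, Currency in circulation +$76.5B
Commercial banking system:
  Assets:      Reserves at CB −$122.5B, Securities +$62.5B
  Liabilities: Checkable deposits −$60B
Change in total bank assets = -$60 billion.

-$60 billion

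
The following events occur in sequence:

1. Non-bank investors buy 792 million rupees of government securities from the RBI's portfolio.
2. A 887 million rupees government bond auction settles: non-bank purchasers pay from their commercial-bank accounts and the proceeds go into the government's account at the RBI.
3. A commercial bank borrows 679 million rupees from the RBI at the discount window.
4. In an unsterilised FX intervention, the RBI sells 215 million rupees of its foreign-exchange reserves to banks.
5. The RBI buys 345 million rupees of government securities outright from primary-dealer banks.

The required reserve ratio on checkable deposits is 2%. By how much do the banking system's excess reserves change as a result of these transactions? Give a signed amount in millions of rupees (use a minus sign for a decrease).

-836.42 million

Asset sale (to non-banks) 792 million rupees: reserves −792M, deposits −792M.
Government account inflow 887 million rupees: reserves −887M, deposits −887M.
Discount-window loan 679 million rupees: reserves +679M, deposits 0.
FX sale 215 million rupees: reserves −215M, deposits 0.
OMO purchase (from banks) 345 million rupees: reserves +345M, deposits 0.
Totals: Δreserves = −870M, Δdeposits = −1679M.
Δrequired reserves = 2% × −1679M = −33.58M.
Δexcess reserves = Δreserves − Δrequired = −870M − (−33.58M) = -836.42 million.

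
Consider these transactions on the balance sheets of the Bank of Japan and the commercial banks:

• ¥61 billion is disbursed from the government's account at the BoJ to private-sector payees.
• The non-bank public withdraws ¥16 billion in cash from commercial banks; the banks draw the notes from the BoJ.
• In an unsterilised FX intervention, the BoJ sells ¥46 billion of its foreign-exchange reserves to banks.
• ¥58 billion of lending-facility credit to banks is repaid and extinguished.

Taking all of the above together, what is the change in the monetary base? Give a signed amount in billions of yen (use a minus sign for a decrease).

BoJ balance sheet:
  Assets:      Loans to banks −¥58B, Foreign assets −¥46B
  Liabilities: Bank reserves −¥59B, Currency in circulation +¥16B, Government deposits −¥61B
Commercial banking system:
  Assets:      Reserves at CB −¥59B, Foreign assets +¥46B
  Liabilities: Checkable deposits +¥45B, Borrowings from CB −¥58B
Monetary base = currency + reserves: +¥16B + (−¥59B) = -¥43 billion.

-¥43 billion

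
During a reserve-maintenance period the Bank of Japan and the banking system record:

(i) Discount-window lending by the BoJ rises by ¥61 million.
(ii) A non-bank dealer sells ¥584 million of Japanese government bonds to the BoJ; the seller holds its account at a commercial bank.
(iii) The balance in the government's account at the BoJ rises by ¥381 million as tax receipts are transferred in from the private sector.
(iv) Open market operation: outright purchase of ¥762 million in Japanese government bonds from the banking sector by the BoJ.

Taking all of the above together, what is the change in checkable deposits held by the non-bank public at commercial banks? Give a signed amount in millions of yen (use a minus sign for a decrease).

+¥203 million

BoJ balance sheet:
  Assets:      Securities +¥1346M, Loans to banks +¥61M
  Liabilities: Bank reserves +¥1026M, Government deposits +¥381M
Commercial banking system:
  Assets:      Reserves at CB +¥1026M, Securities −¥762M
  Liabilities: Checkable deposits +¥203M, Borrowings from CB +¥61M
So the change in checkable deposits held by the non-bank public at commercial banks is +¥203 million.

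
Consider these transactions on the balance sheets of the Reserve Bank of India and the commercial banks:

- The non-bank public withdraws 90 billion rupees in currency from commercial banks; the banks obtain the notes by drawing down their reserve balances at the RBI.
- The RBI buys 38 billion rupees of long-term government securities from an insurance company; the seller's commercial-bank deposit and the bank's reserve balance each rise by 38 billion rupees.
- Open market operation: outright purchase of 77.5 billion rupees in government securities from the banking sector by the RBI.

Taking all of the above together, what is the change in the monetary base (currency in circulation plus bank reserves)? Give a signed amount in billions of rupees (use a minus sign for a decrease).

+115.5 billion

RBI balance sheet:
  Assets:      Securities +115.5B
  Liabilities: Bank reserves +25.5B, Currency in circulation +90B
Monetary base = currency + reserves: +90B + (+25.5B) = +115.5 billion.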